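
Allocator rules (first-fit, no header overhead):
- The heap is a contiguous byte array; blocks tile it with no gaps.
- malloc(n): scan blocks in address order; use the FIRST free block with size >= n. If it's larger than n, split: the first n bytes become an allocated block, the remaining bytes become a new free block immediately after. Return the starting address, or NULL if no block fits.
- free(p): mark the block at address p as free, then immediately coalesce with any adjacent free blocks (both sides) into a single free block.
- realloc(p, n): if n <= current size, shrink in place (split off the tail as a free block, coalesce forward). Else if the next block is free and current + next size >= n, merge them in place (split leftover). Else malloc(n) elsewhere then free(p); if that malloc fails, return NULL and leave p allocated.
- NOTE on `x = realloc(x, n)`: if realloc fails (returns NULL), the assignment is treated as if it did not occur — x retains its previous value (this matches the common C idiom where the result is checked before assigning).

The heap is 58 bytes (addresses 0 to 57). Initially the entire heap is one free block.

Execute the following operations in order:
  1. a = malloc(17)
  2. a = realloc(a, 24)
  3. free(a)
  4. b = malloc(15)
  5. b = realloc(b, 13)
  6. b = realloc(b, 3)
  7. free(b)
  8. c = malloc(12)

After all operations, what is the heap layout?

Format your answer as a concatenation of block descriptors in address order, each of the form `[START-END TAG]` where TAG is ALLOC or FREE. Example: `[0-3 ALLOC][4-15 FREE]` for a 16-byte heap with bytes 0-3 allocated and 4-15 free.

Answer: [0-11 ALLOC][12-57 FREE]

Derivation:
Op 1: a = malloc(17) -> a = 0; heap: [0-16 ALLOC][17-57 FREE]
Op 2: a = realloc(a, 24) -> a = 0; heap: [0-23 ALLOC][24-57 FREE]
Op 3: free(a) -> (freed a); heap: [0-57 FREE]
Op 4: b = malloc(15) -> b = 0; heap: [0-14 ALLOC][15-57 FREE]
Op 5: b = realloc(b, 13) -> b = 0; heap: [0-12 ALLOC][13-57 FREE]
Op 6: b = realloc(b, 3) -> b = 0; heap: [0-2 ALLOC][3-57 FREE]
Op 7: free(b) -> (freed b); heap: [0-57 FREE]
Op 8: c = malloc(12) -> c = 0; heap: [0-11 ALLOC][12-57 FREE]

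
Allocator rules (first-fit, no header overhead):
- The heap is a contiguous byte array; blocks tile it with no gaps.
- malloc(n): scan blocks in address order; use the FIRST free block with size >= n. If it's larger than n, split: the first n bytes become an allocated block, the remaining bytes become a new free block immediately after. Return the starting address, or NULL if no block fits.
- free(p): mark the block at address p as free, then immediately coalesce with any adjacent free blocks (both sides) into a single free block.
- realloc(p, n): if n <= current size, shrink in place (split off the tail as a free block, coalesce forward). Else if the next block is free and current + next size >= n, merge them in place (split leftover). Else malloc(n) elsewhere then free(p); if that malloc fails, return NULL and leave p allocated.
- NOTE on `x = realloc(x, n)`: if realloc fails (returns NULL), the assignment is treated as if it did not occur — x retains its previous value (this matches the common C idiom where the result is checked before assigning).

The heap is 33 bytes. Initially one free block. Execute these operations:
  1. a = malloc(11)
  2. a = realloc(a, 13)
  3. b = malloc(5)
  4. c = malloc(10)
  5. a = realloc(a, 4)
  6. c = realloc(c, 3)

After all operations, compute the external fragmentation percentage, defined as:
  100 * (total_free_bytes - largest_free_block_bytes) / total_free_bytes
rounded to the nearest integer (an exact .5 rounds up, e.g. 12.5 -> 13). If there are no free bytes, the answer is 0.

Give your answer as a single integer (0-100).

Op 1: a = malloc(11) -> a = 0; heap: [0-10 ALLOC][11-32 FREE]
Op 2: a = realloc(a, 13) -> a = 0; heap: [0-12 ALLOC][13-32 FREE]
Op 3: b = malloc(5) -> b = 13; heap: [0-12 ALLOC][13-17 ALLOC][18-32 FREE]
Op 4: c = malloc(10) -> c = 18; heap: [0-12 ALLOC][13-17 ALLOC][18-27 ALLOC][28-32 FREE]
Op 5: a = realloc(a, 4) -> a = 0; heap: [0-3 ALLOC][4-12 FREE][13-17 ALLOC][18-27 ALLOC][28-32 FREE]
Op 6: c = realloc(c, 3) -> c = 18; heap: [0-3 ALLOC][4-12 FREE][13-17 ALLOC][18-20 ALLOC][21-32 FREE]
Free blocks: [9 12] total_free=21 largest=12 -> 100*(21-12)/21 = 900/21 ≈ 42.857 -> rounds to 43

Answer: 43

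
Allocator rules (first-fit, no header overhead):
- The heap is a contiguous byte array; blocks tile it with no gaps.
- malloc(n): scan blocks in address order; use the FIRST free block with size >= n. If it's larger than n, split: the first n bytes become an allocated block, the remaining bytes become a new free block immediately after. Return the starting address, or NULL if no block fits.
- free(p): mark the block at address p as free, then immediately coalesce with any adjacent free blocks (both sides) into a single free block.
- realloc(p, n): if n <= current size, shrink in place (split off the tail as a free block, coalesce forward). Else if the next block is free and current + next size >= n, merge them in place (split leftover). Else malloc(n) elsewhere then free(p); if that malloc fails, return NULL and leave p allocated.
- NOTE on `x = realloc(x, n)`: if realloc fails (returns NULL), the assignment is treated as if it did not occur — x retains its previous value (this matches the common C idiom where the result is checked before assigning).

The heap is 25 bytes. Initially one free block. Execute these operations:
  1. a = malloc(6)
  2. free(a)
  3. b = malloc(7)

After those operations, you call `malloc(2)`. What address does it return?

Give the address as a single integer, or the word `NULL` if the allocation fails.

Answer: 7

Derivation:
Op 1: a = malloc(6) -> a = 0; heap: [0-5 ALLOC][6-24 FREE]
Op 2: free(a) -> (freed a); heap: [0-24 FREE]
Op 3: b = malloc(7) -> b = 0; heap: [0-6 ALLOC][7-24 FREE]
malloc(2): first-fit scan over [0-6 ALLOC][7-24 FREE] -> 7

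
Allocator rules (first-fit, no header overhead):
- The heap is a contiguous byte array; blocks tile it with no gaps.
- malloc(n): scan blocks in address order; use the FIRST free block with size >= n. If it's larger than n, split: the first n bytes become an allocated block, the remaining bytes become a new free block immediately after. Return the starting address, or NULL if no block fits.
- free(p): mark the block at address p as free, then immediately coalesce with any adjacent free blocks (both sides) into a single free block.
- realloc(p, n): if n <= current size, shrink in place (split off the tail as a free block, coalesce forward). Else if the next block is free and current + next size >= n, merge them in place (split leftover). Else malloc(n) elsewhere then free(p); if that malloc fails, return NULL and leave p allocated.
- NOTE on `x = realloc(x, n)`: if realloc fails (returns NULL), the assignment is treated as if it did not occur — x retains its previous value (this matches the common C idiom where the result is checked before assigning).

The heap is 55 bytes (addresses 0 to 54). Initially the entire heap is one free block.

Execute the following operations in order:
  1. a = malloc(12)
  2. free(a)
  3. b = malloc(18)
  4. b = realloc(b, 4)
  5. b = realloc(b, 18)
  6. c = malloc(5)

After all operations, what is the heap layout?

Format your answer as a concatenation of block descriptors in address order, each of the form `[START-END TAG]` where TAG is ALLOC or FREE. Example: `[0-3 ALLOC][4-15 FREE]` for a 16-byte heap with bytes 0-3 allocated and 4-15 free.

Answer: [0-17 ALLOC][18-22 ALLOC][23-54 FREE]

Derivation:
Op 1: a = malloc(12) -> a = 0; heap: [0-11 ALLOC][12-54 FREE]
Op 2: free(a) -> (freed a); heap: [0-54 FREE]
Op 3: b = malloc(18) -> b = 0; heap: [0-17 ALLOC][18-54 FREE]
Op 4: b = realloc(b, 4) -> b = 0; heap: [0-3 ALLOC][4-54 FREE]
Op 5: b = realloc(b, 18) -> b = 0; heap: [0-17 ALLOC][18-54 FREE]
Op 6: c = malloc(5) -> c = 18; heap: [0-17 ALLOC][18-22 ALLOC][23-54 FREE]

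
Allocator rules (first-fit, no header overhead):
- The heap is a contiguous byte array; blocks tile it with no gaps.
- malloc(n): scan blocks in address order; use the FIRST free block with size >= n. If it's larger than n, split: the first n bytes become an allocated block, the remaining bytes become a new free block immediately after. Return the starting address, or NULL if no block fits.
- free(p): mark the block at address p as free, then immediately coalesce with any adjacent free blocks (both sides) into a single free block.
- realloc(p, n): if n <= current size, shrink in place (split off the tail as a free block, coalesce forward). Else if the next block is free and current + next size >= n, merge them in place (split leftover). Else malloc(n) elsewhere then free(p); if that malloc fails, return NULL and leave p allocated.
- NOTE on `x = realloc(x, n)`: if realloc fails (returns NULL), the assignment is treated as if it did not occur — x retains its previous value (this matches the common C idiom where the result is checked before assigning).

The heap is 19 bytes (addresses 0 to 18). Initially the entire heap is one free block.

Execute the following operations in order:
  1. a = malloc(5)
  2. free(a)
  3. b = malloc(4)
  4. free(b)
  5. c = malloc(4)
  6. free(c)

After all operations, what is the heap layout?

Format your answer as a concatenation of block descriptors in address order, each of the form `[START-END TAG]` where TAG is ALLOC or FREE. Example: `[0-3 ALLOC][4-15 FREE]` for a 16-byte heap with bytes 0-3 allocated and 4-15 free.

Answer: [0-18 FREE]

Derivation:
Op 1: a = malloc(5) -> a = 0; heap: [0-4 ALLOC][5-18 FREE]
Op 2: free(a) -> (freed a); heap: [0-18 FREE]
Op 3: b = malloc(4) -> b = 0; heap: [0-3 ALLOC][4-18 FREE]
Op 4: free(b) -> (freed b); heap: [0-18 FREE]
Op 5: c = malloc(4) -> c = 0; heap: [0-3 ALLOC][4-18 FREE]
Op 6: free(c) -> (freed c); heap: [0-18 FREE]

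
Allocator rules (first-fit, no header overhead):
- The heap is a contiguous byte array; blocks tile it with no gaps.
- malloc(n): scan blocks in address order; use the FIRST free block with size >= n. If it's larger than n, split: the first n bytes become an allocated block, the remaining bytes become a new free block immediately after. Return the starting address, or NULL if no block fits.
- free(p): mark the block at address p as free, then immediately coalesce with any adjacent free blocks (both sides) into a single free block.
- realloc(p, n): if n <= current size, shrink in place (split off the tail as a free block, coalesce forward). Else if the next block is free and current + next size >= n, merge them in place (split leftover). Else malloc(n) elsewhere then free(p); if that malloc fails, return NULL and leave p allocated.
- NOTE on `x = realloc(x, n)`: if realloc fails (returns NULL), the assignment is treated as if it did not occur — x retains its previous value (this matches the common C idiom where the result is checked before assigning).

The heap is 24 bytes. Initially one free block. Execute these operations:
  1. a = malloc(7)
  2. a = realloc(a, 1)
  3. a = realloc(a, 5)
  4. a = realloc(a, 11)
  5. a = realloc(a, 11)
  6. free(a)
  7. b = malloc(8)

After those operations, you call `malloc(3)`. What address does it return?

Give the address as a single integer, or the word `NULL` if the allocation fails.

Answer: 8

Derivation:
Op 1: a = malloc(7) -> a = 0; heap: [0-6 ALLOC][7-23 FREE]
Op 2: a = realloc(a, 1) -> a = 0; heap: [0-0 ALLOC][1-23 FREE]
Op 3: a = realloc(a, 5) -> a = 0; heap: [0-4 ALLOC][5-23 FREE]
Op 4: a = realloc(a, 11) -> a = 0; heap: [0-10 ALLOC][11-23 FREE]
Op 5: a = realloc(a, 11) -> a = 0; heap: [0-10 ALLOC][11-23 FREE]
Op 6: free(a) -> (freed a); heap: [0-23 FREE]
Op 7: b = malloc(8) -> b = 0; heap: [0-7 ALLOC][8-23 FREE]
malloc(3): first-fit scan over [0-7 ALLOC][8-23 FREE] -> 8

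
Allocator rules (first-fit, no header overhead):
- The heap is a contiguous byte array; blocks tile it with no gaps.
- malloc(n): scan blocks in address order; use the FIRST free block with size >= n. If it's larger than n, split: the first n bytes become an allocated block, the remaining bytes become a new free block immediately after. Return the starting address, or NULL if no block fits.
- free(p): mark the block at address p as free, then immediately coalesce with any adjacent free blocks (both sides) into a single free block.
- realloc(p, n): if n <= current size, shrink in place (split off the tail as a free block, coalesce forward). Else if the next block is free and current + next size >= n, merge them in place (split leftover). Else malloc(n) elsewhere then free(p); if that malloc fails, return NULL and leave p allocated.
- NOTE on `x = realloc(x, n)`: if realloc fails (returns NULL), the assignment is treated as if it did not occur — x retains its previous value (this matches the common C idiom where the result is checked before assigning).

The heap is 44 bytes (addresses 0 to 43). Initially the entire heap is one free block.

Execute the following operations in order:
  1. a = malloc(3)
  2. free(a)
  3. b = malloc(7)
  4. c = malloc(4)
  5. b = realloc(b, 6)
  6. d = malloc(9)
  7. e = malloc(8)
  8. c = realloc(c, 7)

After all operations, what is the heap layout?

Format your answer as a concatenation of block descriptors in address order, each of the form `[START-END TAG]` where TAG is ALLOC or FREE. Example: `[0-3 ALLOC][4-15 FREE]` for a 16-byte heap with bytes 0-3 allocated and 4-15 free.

Op 1: a = malloc(3) -> a = 0; heap: [0-2 ALLOC][3-43 FREE]
Op 2: free(a) -> (freed a); heap: [0-43 FREE]
Op 3: b = malloc(7) -> b = 0; heap: [0-6 ALLOC][7-43 FREE]
Op 4: c = malloc(4) -> c = 7; heap: [0-6 ALLOC][7-10 ALLOC][11-43 FREE]
Op 5: b = realloc(b, 6) -> b = 0; heap: [0-5 ALLOC][6-6 FREE][7-10 ALLOC][11-43 FREE]
Op 6: d = malloc(9) -> d = 11; heap: [0-5 ALLOC][6-6 FREE][7-10 ALLOC][11-19 ALLOC][20-43 FREE]
Op 7: e = malloc(8) -> e = 20; heap: [0-5 ALLOC][6-6 FREE][7-10 ALLOC][11-19 ALLOC][20-27 ALLOC][28-43 FREE]
Op 8: c = realloc(c, 7) -> c = 28; heap: [0-5 ALLOC][6-10 FREE][11-19 ALLOC][20-27 ALLOC][28-34 ALLOC][35-43 FREE]

Answer: [0-5 ALLOC][6-10 FREE][11-19 ALLOC][20-27 ALLOC][28-34 ALLOC][35-43 FREE]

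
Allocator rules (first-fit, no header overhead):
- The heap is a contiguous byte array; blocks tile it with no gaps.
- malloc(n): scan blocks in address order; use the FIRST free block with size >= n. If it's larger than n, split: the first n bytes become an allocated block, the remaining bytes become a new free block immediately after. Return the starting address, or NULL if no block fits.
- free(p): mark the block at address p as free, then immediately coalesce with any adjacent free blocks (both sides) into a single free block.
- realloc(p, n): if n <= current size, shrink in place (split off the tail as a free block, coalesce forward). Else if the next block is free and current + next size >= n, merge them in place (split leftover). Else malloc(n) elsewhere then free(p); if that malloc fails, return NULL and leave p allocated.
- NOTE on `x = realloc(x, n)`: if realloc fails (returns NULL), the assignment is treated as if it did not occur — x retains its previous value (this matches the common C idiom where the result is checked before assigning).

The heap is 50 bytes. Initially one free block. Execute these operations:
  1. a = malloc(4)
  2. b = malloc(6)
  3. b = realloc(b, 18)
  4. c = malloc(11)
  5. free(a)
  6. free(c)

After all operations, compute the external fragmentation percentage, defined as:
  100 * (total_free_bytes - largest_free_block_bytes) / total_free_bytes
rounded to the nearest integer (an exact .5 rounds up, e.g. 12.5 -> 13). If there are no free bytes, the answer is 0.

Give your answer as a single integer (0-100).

Op 1: a = malloc(4) -> a = 0; heap: [0-3 ALLOC][4-49 FREE]
Op 2: b = malloc(6) -> b = 4; heap: [0-3 ALLOC][4-9 ALLOC][10-49 FREE]
Op 3: b = realloc(b, 18) -> b = 4; heap: [0-3 ALLOC][4-21 ALLOC][22-49 FREE]
Op 4: c = malloc(11) -> c = 22; heap: [0-3 ALLOC][4-21 ALLOC][22-32 ALLOC][33-49 FREE]
Op 5: free(a) -> (freed a); heap: [0-3 FREE][4-21 ALLOC][22-32 ALLOC][33-49 FREE]
Op 6: free(c) -> (freed c); heap: [0-3 FREE][4-21 ALLOC][22-49 FREE]
Free blocks: [4 28] total_free=32 largest=28 -> 100*(32-28)/32 = 400/32 = 12.5 -> rounds to 13

Answer: 13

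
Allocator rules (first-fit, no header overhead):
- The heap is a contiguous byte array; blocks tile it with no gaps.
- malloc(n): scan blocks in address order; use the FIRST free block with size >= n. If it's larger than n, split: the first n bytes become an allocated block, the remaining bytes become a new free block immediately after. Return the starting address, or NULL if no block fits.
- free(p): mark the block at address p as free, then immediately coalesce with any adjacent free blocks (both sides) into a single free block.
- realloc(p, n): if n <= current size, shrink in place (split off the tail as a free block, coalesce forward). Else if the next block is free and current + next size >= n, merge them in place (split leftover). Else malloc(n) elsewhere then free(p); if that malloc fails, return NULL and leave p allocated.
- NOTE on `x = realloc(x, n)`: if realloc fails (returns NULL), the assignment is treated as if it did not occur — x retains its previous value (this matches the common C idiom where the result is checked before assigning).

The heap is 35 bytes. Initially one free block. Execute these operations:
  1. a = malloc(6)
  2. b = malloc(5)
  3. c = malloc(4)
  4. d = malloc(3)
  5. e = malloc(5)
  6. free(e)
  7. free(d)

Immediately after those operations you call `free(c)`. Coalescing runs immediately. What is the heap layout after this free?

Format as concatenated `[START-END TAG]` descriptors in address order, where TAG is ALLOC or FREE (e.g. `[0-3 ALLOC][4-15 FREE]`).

Answer: [0-5 ALLOC][6-10 ALLOC][11-34 FREE]

Derivation:
Op 1: a = malloc(6) -> a = 0; heap: [0-5 ALLOC][6-34 FREE]
Op 2: b = malloc(5) -> b = 6; heap: [0-5 ALLOC][6-10 ALLOC][11-34 FREE]
Op 3: c = malloc(4) -> c = 11; heap: [0-5 ALLOC][6-10 ALLOC][11-14 ALLOC][15-34 FREE]
Op 4: d = malloc(3) -> d = 15; heap: [0-5 ALLOC][6-10 ALLOC][11-14 ALLOC][15-17 ALLOC][18-34 FREE]
Op 5: e = malloc(5) -> e = 18; heap: [0-5 ALLOC][6-10 ALLOC][11-14 ALLOC][15-17 ALLOC][18-22 ALLOC][23-34 FREE]
Op 6: free(e) -> (freed e); heap: [0-5 ALLOC][6-10 ALLOC][11-14 ALLOC][15-17 ALLOC][18-34 FREE]
Op 7: free(d) -> (freed d); heap: [0-5 ALLOC][6-10 ALLOC][11-14 ALLOC][15-34 FREE]
free(c): c = 11 -> block [11-14 ALLOC]; mark free, coalesce with adjacent free neighbors -> [0-5 ALLOC][6-10 ALLOC][11-34 FREE]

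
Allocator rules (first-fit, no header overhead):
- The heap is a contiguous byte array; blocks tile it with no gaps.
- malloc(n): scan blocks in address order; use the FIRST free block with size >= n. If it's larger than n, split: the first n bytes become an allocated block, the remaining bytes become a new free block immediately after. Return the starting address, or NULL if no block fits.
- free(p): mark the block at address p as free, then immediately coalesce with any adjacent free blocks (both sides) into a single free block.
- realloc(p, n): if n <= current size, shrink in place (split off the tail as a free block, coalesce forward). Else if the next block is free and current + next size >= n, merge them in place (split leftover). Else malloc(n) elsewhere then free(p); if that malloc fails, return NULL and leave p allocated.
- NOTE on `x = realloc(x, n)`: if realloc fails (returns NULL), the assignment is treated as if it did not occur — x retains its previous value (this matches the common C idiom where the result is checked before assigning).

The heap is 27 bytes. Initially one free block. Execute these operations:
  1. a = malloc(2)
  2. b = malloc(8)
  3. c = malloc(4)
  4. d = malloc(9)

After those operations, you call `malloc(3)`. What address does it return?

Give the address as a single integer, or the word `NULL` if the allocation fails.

Answer: 23

Derivation:
Op 1: a = malloc(2) -> a = 0; heap: [0-1 ALLOC][2-26 FREE]
Op 2: b = malloc(8) -> b = 2; heap: [0-1 ALLOC][2-9 ALLOC][10-26 FREE]
Op 3: c = malloc(4) -> c = 10; heap: [0-1 ALLOC][2-9 ALLOC][10-13 ALLOC][14-26 FREE]
Op 4: d = malloc(9) -> d = 14; heap: [0-1 ALLOC][2-9 ALLOC][10-13 ALLOC][14-22 ALLOC][23-26 FREE]
malloc(3): first-fit scan over [0-1 ALLOC][2-9 ALLOC][10-13 ALLOC][14-22 ALLOC][23-26 FREE] -> 23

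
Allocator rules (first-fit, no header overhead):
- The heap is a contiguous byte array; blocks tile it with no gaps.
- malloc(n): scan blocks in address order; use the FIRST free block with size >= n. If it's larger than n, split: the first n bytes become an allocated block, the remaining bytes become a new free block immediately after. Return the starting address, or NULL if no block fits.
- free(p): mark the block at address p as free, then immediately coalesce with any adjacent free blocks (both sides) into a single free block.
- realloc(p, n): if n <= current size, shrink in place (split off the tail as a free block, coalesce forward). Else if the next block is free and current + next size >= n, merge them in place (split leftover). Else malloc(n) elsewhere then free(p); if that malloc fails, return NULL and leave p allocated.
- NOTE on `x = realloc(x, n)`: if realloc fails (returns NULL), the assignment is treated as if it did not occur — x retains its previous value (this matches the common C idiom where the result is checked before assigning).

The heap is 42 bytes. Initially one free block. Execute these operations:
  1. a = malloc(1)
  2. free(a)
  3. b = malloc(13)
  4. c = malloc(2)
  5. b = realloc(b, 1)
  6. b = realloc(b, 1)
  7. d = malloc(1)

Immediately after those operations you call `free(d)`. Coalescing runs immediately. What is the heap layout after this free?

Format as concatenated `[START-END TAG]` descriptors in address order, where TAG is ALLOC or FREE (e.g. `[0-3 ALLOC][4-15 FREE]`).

Op 1: a = malloc(1) -> a = 0; heap: [0-0 ALLOC][1-41 FREE]
Op 2: free(a) -> (freed a); heap: [0-41 FREE]
Op 3: b = malloc(13) -> b = 0; heap: [0-12 ALLOC][13-41 FREE]
Op 4: c = malloc(2) -> c = 13; heap: [0-12 ALLOC][13-14 ALLOC][15-41 FREE]
Op 5: b = realloc(b, 1) -> b = 0; heap: [0-0 ALLOC][1-12 FREE][13-14 ALLOC][15-41 FREE]
Op 6: b = realloc(b, 1) -> b = 0; heap: [0-0 ALLOC][1-12 FREE][13-14 ALLOC][15-41 FREE]
Op 7: d = malloc(1) -> d = 1; heap: [0-0 ALLOC][1-1 ALLOC][2-12 FREE][13-14 ALLOC][15-41 FREE]
free(d): d = 1 -> block [1-1 ALLOC]; mark free, coalesce with adjacent free neighbors -> [0-0 ALLOC][1-12 FREE][13-14 ALLOC][15-41 FREE]

Answer: [0-0 ALLOC][1-12 FREE][13-14 ALLOC][15-41 FREE]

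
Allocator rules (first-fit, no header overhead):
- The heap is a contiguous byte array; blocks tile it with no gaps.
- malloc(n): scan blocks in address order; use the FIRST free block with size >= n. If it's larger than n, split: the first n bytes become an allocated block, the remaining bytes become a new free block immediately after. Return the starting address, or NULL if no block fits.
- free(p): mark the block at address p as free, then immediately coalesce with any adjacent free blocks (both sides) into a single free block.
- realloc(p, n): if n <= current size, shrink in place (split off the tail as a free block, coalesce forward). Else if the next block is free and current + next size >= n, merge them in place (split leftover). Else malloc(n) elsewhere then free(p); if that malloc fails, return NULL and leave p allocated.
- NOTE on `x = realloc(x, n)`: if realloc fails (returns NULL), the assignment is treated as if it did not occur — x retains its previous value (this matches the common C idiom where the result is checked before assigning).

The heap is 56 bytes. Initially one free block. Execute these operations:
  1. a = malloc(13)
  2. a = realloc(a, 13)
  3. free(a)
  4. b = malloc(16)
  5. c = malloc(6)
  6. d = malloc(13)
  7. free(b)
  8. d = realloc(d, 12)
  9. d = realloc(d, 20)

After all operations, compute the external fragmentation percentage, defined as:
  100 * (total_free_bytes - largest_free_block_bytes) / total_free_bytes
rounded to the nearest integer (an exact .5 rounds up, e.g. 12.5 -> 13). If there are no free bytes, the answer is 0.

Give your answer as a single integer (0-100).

Answer: 47

Derivation:
Op 1: a = malloc(13) -> a = 0; heap: [0-12 ALLOC][13-55 FREE]
Op 2: a = realloc(a, 13) -> a = 0; heap: [0-12 ALLOC][13-55 FREE]
Op 3: free(a) -> (freed a); heap: [0-55 FREE]
Op 4: b = malloc(16) -> b = 0; heap: [0-15 ALLOC][16-55 FREE]
Op 5: c = malloc(6) -> c = 16; heap: [0-15 ALLOC][16-21 ALLOC][22-55 FREE]
Op 6: d = malloc(13) -> d = 22; heap: [0-15 ALLOC][16-21 ALLOC][22-34 ALLOC][35-55 FREE]
Op 7: free(b) -> (freed b); heap: [0-15 FREE][16-21 ALLOC][22-34 ALLOC][35-55 FREE]
Op 8: d = realloc(d, 12) -> d = 22; heap: [0-15 FREE][16-21 ALLOC][22-33 ALLOC][34-55 FREE]
Op 9: d = realloc(d, 20) -> d = 22; heap: [0-15 FREE][16-21 ALLOC][22-41 ALLOC][42-55 FREE]
Free blocks: [16 14] total_free=30 largest=16 -> 100*(30-16)/30 = 1400/30 ≈ 46.667 -> rounds to 47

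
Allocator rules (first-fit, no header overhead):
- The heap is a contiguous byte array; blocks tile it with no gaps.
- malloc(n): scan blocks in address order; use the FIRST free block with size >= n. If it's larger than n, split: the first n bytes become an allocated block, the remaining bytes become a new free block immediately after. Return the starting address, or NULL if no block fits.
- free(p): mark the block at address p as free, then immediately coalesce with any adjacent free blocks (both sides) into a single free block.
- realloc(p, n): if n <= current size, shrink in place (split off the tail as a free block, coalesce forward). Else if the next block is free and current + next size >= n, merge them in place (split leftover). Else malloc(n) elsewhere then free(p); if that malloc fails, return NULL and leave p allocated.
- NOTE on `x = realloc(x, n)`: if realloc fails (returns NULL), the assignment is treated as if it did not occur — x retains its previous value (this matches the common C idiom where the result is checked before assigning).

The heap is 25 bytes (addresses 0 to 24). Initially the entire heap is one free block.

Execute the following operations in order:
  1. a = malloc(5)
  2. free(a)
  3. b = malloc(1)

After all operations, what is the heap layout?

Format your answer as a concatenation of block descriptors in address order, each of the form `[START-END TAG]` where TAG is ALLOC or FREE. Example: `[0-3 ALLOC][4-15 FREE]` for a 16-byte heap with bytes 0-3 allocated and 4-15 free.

Answer: [0-0 ALLOC][1-24 FREE]

Derivation:
Op 1: a = malloc(5) -> a = 0; heap: [0-4 ALLOC][5-24 FREE]
Op 2: free(a) -> (freed a); heap: [0-24 FREE]
Op 3: b = malloc(1) -> b = 0; heap: [0-0 ALLOC][1-24 FREE]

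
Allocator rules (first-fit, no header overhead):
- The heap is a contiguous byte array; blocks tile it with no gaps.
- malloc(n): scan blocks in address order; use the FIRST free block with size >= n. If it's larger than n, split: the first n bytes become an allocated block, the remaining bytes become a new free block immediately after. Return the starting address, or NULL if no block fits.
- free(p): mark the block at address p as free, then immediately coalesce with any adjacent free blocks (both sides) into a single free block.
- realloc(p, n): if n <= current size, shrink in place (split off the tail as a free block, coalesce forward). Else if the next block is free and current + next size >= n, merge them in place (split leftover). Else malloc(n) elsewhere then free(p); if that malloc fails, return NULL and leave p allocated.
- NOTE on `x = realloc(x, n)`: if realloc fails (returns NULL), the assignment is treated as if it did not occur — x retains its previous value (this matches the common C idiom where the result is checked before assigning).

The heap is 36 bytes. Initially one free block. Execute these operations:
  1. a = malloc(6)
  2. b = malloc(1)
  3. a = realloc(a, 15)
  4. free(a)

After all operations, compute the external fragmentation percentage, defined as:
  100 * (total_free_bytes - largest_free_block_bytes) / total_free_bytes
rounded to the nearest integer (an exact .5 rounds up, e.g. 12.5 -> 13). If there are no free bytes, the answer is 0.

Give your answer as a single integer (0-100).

Op 1: a = malloc(6) -> a = 0; heap: [0-5 ALLOC][6-35 FREE]
Op 2: b = malloc(1) -> b = 6; heap: [0-5 ALLOC][6-6 ALLOC][7-35 FREE]
Op 3: a = realloc(a, 15) -> a = 7; heap: [0-5 FREE][6-6 ALLOC][7-21 ALLOC][22-35 FREE]
Op 4: free(a) -> (freed a); heap: [0-5 FREE][6-6 ALLOC][7-35 FREE]
Free blocks: [6 29] total_free=35 largest=29 -> 100*(35-29)/35 = 600/35 ≈ 17.143 -> rounds to 17

Answer: 17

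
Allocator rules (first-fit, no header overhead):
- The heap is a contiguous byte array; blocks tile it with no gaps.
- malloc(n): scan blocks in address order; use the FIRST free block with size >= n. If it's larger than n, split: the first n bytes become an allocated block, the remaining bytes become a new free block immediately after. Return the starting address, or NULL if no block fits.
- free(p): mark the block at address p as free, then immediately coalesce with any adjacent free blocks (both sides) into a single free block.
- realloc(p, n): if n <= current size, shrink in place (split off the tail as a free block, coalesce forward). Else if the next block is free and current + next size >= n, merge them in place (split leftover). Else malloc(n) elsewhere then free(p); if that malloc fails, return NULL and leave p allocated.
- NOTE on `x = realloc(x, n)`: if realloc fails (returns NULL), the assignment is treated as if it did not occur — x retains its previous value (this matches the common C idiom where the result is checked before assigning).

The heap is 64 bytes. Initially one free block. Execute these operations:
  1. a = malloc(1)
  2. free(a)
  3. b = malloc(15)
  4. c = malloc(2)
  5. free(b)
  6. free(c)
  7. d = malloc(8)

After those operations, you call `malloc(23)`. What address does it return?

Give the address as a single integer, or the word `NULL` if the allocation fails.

Op 1: a = malloc(1) -> a = 0; heap: [0-0 ALLOC][1-63 FREE]
Op 2: free(a) -> (freed a); heap: [0-63 FREE]
Op 3: b = malloc(15) -> b = 0; heap: [0-14 ALLOC][15-63 FREE]
Op 4: c = malloc(2) -> c = 15; heap: [0-14 ALLOC][15-16 ALLOC][17-63 FREE]
Op 5: free(b) -> (freed b); heap: [0-14 FREE][15-16 ALLOC][17-63 FREE]
Op 6: free(c) -> (freed c); heap: [0-63 FREE]
Op 7: d = malloc(8) -> d = 0; heap: [0-7 ALLOC][8-63 FREE]
malloc(23): first-fit scan over [0-7 ALLOC][8-63 FREE] -> 8

Answer: 8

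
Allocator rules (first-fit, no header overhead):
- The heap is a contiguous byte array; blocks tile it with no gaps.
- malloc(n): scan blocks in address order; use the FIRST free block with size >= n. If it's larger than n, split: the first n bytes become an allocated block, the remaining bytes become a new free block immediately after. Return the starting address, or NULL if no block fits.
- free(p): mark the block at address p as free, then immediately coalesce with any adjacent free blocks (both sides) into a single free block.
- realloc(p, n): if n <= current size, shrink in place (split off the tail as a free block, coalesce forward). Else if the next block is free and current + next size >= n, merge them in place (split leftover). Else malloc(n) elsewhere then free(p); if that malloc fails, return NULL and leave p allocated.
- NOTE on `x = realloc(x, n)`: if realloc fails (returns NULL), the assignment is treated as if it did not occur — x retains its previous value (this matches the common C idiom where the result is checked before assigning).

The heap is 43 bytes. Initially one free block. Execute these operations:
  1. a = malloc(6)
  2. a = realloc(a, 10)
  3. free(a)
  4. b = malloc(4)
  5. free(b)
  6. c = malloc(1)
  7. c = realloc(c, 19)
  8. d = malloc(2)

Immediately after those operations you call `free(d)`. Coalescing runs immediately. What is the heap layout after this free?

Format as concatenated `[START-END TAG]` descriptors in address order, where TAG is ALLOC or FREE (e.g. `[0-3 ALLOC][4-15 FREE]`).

Answer: [0-18 ALLOC][19-42 FREE]

Derivation:
Op 1: a = malloc(6) -> a = 0; heap: [0-5 ALLOC][6-42 FREE]
Op 2: a = realloc(a, 10) -> a = 0; heap: [0-9 ALLOC][10-42 FREE]
Op 3: free(a) -> (freed a); heap: [0-42 FREE]
Op 4: b = malloc(4) -> b = 0; heap: [0-3 ALLOC][4-42 FREE]
Op 5: free(b) -> (freed b); heap: [0-42 FREE]
Op 6: c = malloc(1) -> c = 0; heap: [0-0 ALLOC][1-42 FREE]
Op 7: c = realloc(c, 19) -> c = 0; heap: [0-18 ALLOC][19-42 FREE]
Op 8: d = malloc(2) -> d = 19; heap: [0-18 ALLOC][19-20 ALLOC][21-42 FREE]
free(d): d = 19 -> block [19-20 ALLOC]; mark free, coalesce with adjacent free neighbors -> [0-18 ALLOC][19-42 FREE]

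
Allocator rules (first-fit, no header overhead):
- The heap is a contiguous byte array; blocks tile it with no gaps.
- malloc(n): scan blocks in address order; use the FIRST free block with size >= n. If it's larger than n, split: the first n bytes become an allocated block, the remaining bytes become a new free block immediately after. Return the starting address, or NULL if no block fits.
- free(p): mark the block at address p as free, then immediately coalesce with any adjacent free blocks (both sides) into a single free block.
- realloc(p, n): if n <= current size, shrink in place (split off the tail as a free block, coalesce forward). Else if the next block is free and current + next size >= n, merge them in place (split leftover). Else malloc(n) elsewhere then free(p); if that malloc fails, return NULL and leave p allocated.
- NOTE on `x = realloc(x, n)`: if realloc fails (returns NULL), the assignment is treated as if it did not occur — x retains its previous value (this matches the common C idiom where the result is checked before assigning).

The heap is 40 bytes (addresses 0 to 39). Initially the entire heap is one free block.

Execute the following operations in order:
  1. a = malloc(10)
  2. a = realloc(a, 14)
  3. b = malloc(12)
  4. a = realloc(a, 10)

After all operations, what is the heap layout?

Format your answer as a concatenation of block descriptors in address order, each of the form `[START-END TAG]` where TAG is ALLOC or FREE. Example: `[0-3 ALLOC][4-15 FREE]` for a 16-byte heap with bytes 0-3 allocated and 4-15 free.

Answer: [0-9 ALLOC][10-13 FREE][14-25 ALLOC][26-39 FREE]

Derivation:
Op 1: a = malloc(10) -> a = 0; heap: [0-9 ALLOC][10-39 FREE]
Op 2: a = realloc(a, 14) -> a = 0; heap: [0-13 ALLOC][14-39 FREE]
Op 3: b = malloc(12) -> b = 14; heap: [0-13 ALLOC][14-25 ALLOC][26-39 FREE]
Op 4: a = realloc(a, 10) -> a = 0; heap: [0-9 ALLOC][10-13 FREE][14-25 ALLOC][26-39 FREE]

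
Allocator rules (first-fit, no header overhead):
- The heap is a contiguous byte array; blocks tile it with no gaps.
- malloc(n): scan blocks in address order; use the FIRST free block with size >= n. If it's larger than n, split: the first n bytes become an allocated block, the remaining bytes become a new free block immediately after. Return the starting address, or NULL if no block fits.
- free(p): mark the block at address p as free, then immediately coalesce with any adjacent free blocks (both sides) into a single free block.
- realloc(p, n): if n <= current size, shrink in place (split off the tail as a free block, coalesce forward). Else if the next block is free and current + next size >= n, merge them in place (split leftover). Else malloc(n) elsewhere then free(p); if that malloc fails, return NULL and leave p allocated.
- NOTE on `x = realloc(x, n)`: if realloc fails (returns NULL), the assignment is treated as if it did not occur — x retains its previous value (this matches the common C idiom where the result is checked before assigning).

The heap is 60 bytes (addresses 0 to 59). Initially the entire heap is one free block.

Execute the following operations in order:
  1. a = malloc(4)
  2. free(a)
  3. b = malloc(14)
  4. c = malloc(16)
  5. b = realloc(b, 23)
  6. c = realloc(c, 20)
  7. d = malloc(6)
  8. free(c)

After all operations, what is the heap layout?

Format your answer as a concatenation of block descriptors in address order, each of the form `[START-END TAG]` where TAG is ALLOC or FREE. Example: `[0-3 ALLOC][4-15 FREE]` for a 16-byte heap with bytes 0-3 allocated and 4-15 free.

Op 1: a = malloc(4) -> a = 0; heap: [0-3 ALLOC][4-59 FREE]
Op 2: free(a) -> (freed a); heap: [0-59 FREE]
Op 3: b = malloc(14) -> b = 0; heap: [0-13 ALLOC][14-59 FREE]
Op 4: c = malloc(16) -> c = 14; heap: [0-13 ALLOC][14-29 ALLOC][30-59 FREE]
Op 5: b = realloc(b, 23) -> b = 30; heap: [0-13 FREE][14-29 ALLOC][30-52 ALLOC][53-59 FREE]
Op 6: c = realloc(c, 20) -> NULL (c unchanged); heap: [0-13 FREE][14-29 ALLOC][30-52 ALLOC][53-59 FREE]
Op 7: d = malloc(6) -> d = 0; heap: [0-5 ALLOC][6-13 FREE][14-29 ALLOC][30-52 ALLOC][53-59 FREE]
Op 8: free(c) -> (freed c); heap: [0-5 ALLOC][6-29 FREE][30-52 ALLOC][53-59 FREE]

Answer: [0-5 ALLOC][6-29 FREE][30-52 ALLOC][53-59 FREE]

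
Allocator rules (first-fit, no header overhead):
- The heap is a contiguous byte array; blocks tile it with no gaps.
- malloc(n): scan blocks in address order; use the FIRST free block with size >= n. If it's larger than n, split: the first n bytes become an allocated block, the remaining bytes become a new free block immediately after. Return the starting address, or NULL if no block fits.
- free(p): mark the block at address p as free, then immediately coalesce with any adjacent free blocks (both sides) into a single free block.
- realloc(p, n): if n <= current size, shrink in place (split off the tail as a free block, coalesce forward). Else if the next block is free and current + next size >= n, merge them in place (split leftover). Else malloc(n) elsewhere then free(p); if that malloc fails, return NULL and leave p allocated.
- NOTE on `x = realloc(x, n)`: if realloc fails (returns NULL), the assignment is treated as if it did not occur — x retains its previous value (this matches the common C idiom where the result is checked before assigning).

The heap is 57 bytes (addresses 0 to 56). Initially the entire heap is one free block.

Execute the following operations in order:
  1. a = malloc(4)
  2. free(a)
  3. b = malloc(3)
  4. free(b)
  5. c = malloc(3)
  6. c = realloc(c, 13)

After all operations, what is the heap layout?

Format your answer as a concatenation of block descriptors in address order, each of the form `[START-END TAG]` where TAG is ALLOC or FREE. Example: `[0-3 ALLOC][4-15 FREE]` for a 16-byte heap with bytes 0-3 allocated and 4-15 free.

Op 1: a = malloc(4) -> a = 0; heap: [0-3 ALLOC][4-56 FREE]
Op 2: free(a) -> (freed a); heap: [0-56 FREE]
Op 3: b = malloc(3) -> b = 0; heap: [0-2 ALLOC][3-56 FREE]
Op 4: free(b) -> (freed b); heap: [0-56 FREE]
Op 5: c = malloc(3) -> c = 0; heap: [0-2 ALLOC][3-56 FREE]
Op 6: c = realloc(c, 13) -> c = 0; heap: [0-12 ALLOC][13-56 FREE]

Answer: [0-12 ALLOC][13-56 FREE]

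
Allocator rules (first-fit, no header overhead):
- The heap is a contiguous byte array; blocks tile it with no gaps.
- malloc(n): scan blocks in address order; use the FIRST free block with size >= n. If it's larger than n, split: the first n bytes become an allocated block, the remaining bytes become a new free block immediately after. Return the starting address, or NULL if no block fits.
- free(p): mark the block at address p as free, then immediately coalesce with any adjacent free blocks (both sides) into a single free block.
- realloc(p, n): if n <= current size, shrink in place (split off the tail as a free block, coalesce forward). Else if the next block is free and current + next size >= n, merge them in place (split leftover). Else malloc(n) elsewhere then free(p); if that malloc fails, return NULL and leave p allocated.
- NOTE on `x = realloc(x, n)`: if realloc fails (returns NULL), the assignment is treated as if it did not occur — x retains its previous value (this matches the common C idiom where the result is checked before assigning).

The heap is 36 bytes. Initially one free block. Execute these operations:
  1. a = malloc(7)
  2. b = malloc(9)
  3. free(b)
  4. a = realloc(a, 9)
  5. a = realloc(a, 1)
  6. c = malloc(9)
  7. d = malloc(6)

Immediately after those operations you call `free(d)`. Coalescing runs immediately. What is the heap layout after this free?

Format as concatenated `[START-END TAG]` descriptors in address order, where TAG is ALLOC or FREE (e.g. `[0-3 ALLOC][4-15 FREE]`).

Op 1: a = malloc(7) -> a = 0; heap: [0-6 ALLOC][7-35 FREE]
Op 2: b = malloc(9) -> b = 7; heap: [0-6 ALLOC][7-15 ALLOC][16-35 FREE]
Op 3: free(b) -> (freed b); heap: [0-6 ALLOC][7-35 FREE]
Op 4: a = realloc(a, 9) -> a = 0; heap: [0-8 ALLOC][9-35 FREE]
Op 5: a = realloc(a, 1) -> a = 0; heap: [0-0 ALLOC][1-35 FREE]
Op 6: c = malloc(9) -> c = 1; heap: [0-0 ALLOC][1-9 ALLOC][10-35 FREE]
Op 7: d = malloc(6) -> d = 10; heap: [0-0 ALLOC][1-9 ALLOC][10-15 ALLOC][16-35 FREE]
free(d): d = 10 -> block [10-15 ALLOC]; mark free, coalesce with adjacent free neighbors -> [0-0 ALLOC][1-9 ALLOC][10-35 FREE]

Answer: [0-0 ALLOC][1-9 ALLOC][10-35 FREE]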